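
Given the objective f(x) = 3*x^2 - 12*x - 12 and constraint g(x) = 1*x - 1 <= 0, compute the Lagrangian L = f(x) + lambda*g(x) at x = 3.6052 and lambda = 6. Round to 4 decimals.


Step 1: Evaluate f(x).
f(3.6052) = 3*3.6052^2 - 12*3.6052 - 12 = -16.27
Step 2: Evaluate g(x).
g(3.6052) = 1*3.6052 - 1 = 2.6052
Step 3: Compute Lagrangian.
L = -16.27 + 6*2.6052 = -0.6388


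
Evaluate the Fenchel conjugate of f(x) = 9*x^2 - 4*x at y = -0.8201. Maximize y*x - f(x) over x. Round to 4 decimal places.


f*(y) = sup_x {y*x - a*x^2 - b*x} = sup_x {(y-b)*x - a*x^2}
FOC: (y - b) - 2a*x = 0 => x* = (y - b)/(2a)
x* = (-0.8201 + 4)/(2*9) = 0.1767
f*(-0.8201) = (y-b)^2/(4a) = (-0.8201 + 4)^2/(4*9)
= 10.1118/36 = 0.2809


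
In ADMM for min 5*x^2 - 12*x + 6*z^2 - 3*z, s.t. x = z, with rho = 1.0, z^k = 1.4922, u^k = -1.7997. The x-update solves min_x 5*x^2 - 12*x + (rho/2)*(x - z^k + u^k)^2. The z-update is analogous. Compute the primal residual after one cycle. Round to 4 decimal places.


ADMM iteration with rho = 1.0, z^k = 1.4922, u^k = -1.7997
Step 1: x-update.
Minimize 5*x^2 - 12*x + (1.0/2)*(x - 1.4922 - 1.7997)^2
FOC: (2*5 + 1.0)*x = 12 + 1.0*(1.4922 + 1.7997)
x^{k+1} = 1.3902
Step 2: z-update.
Minimize 6*z^2 - 3*z + (1.0/2)*(1.3902 - z - 1.7997)^2
FOC: (2*6 + 1.0)*z = 3 + 1.0*(1.3902 - 1.7997)
z^{k+1} = 0.1993
Step 3: u-update.
u^{k+1} = -1.7997 + 1.3902 - 0.1993 = -0.6088
Step 4: Primal residual = |1.3902 - 0.1993| = 1.1909


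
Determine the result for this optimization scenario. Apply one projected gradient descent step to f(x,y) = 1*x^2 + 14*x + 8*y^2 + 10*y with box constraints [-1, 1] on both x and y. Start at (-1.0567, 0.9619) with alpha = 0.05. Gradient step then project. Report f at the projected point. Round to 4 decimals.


Step 1: Compute gradient at (-1.0567, 0.9619).
grad_x = 2*1*-1.0567 + 14 = 11.8866
grad_y = 2*8*0.9619 + 10 = 25.3904
Step 2: Gradient step.
x_raw = -1.0567 - 0.05*11.8866 = -1.651
y_raw = 0.9619 - 0.05*25.3904 = -0.3076
Step 3: Project onto [-1, 1].
x_proj = clip(-1.651) = -1.0
y_proj = clip(-0.3076) = -0.3076
Step 4: Evaluate f.
f(-1.0, -0.3076) = -15.3192


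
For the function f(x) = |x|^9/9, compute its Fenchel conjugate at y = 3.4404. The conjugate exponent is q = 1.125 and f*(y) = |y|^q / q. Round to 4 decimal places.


The conjugate exponent q satisfies 1/p + 1/q = 1.
p = 9, so q = 9/(9 - 1) = 1.125
|y|^q = 3.4404^1.125 = 4.015
f*(3.4404) = 4.015 / 1.125 = 3.5689


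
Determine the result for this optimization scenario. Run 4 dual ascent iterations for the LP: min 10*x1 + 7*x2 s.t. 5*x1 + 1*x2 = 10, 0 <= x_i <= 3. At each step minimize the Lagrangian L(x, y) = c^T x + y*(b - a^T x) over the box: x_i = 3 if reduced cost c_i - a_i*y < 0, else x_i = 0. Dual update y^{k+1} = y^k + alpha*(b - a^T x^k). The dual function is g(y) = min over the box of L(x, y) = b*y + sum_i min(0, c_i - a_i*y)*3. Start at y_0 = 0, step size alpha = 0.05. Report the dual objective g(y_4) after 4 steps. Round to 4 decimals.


Dual ascent for LP: min 10*x1 + 7*x2, 5*x1 + 1*x2 = 10, 0 <= x_i <= 3
Step 1: y^k = 0.0, reduced costs: (10.0, 7.0)
  x^k = (0.0, 0.0), subgradient = b - a^T x = 10.0
  y^{k+1} = 0.0 + 0.05*10.0 = 0.5
Step 2: y^k = 0.5, reduced costs: (7.5, 6.5)
  x^k = (0.0, 0.0), subgradient = b - a^T x = 10.0
  y^{k+1} = 0.5 + 0.05*10.0 = 1.0
Step 3: y^k = 1.0, reduced costs: (5.0, 6.0)
  x^k = (0.0, 0.0), subgradient = b - a^T x = 10.0
  y^{k+1} = 1.0 + 0.05*10.0 = 1.5
Step 4: y^k = 1.5, reduced costs: (2.5, 5.5)
  x^k = (0.0, 0.0), subgradient = b - a^T x = 10.0
  y^{k+1} = 1.5 + 0.05*10.0 = 2.0
Dual objective at y_4 = 2.0: reduced costs (0.0, 5.0), box minimizer x = (0.0, 0.0)
g(y_4) = b*y + (c1 - a1*y)*x1 + (c2 - a2*y)*x2 = 10*2.0 + 0.0*0.0 + 5.0*0.0 = 20.0 + 0.0 + 0.0 = 20.0


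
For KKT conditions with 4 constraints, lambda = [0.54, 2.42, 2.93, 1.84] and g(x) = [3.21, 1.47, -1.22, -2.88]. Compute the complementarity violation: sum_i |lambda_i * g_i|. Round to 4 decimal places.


KKT complementary slackness check:
lambda_1 * g_1 = 0.54 * 3.21 = 1.7334
lambda_2 * g_2 = 2.42 * 1.47 = 3.5574
lambda_3 * g_3 = 2.93 * -1.22 = -3.5746
lambda_4 * g_4 = 1.84 * -2.88 = -5.2992
Total violation = 1.7334 + 3.5574 + 3.5746 + 5.2992 = 14.1646


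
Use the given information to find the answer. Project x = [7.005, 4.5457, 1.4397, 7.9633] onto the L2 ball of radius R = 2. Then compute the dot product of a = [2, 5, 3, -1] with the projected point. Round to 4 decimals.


Step 1: Compute ||x|| (intermediates to 6 decimals).
||x|| = sqrt(7.005^2 + 4.5457^2 + 1.4397^2 + 7.9633^2) = 11.628426
Step 2: Project.
Since ||x|| > R, scale = R/||x|| = 2/11.628426 = 0.171992, proj(x) = scale * x
proj(x) = [1.204804, 0.781824, 0.247617, 1.369624]
Step 3: Dot product.
a^T * proj(x) = 2*1.204804 + 5*0.781824 + 3*0.247617 - 1*1.369624 = 5.692


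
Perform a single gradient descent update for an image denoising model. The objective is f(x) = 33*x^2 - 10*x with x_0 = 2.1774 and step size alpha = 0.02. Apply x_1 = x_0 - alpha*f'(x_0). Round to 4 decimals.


We compute the gradient at x_0 and apply the update.
f'(x) = 66*x - 10
f'(2.1774) = 66*2.1774 - 10 = 133.7084
x_1 = 2.1774 - 0.02*133.7084 = -0.4968


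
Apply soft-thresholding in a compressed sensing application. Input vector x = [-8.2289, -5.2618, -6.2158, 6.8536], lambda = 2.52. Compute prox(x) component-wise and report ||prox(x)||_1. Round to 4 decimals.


Soft-thresholding with lambda = 2.52:
prox(-8.2289) = sign(-8.2289)*max(|-8.2289| - 2.52, 0) = -5.7089
prox(-5.2618) = sign(-5.2618)*max(|-5.2618| - 2.52, 0) = -2.7418
prox(-6.2158) = sign(-6.2158)*max(|-6.2158| - 2.52, 0) = -3.6958
prox(6.8536) = sign(6.8536)*max(|6.8536| - 2.52, 0) = 4.3336
prox(x) = [-5.7089, -2.7418, -3.6958, 4.3336]
||prox(x)||_1 = 5.7089 + 2.7418 + 3.6958 + 4.3336 = 16.4801


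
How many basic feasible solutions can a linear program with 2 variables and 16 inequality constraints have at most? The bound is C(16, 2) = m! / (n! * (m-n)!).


Each vertex corresponds to some choice of n active constraints out of m, so the number of vertices is at most C(m, n) = m! / (n!(m-n)!).
m = 16, n = 2
Numerator: 16 * 15
Denominator: 2! = 2
C(16, 2) = 120


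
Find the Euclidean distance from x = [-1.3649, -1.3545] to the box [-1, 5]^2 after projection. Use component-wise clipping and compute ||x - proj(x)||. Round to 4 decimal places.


Project each component onto [-1, 5].
clip(-1.3649) = -1.0, clip(-1.3545) = -1.0
Projection = [-1.0, -1.0]
Squared diffs: [0.1332, 0.1257]
Distance = sqrt(0.2589) = 0.5087


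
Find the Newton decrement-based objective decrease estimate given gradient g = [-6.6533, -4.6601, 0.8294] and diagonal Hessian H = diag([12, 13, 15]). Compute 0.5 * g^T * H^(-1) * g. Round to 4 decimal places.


Step 1: H is diagonal, so H^(-1) * g = [-0.5544, -0.3585, 0.0553].
Step 2: g^T H^(-1) g = sum_i g_i^2 / H_ii
  = (-6.6533)^2/12 + (-4.6601)^2/13 + (0.8294)^2/15
  = 3.6889 + 1.6705 + 0.0459 = 5.4052
Step 3: Objective decrease = 0.5 * g^T H^(-1) g = 2.7026


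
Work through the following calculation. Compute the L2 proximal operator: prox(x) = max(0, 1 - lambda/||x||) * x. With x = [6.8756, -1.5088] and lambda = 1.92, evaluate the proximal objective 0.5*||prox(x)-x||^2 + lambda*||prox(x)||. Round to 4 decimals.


Step 1: Compute ||x||.
||x|| = 7.0392
Step 2: Compute scaling factor.
scale = max(0, 1 - 1.92/7.0392) = 0.7272
Step 3: prox(x) = [5.0002, -1.0973]
||prox(x)|| = 5.1192
Step 4: Proximal objective.
0.5*||prox-x||^2 = 1.8432
lambda*||prox|| = 9.8289
Total = 11.6721


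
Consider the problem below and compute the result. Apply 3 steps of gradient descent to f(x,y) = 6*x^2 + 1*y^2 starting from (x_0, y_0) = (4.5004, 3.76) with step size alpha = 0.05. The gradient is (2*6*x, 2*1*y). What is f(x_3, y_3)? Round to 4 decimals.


Gradient descent on f(x,y) = 6*x^2 + 1*y^2.
Starting point: (4.5004, 3.76), alpha = 0.05
Step 1: grad_x = 2*6*4.5004 = 54.0048, grad_y = 2*1*3.76 = 7.52
  x_1 = 4.5004 - 0.05*54.0048 = 1.8002
  y_1 = 3.76 - 0.05*7.52 = 3.384
Step 2: grad_x = 2*6*1.8002 = 21.6019, grad_y = 2*1*3.384 = 6.768
  x_2 = 1.8002 - 0.05*21.6019 = 0.7201
  y_2 = 3.384 - 0.05*6.768 = 3.0456
Step 3: grad_x = 2*6*0.7201 = 8.6408, grad_y = 2*1*3.0456 = 6.0912
  x_3 = 0.7201 - 0.05*8.6408 = 0.288
  y_3 = 3.0456 - 0.05*6.0912 = 2.741
f(0.288, 2.741) = 6*0.288^2 + 1*2.741^2 = 8.0111


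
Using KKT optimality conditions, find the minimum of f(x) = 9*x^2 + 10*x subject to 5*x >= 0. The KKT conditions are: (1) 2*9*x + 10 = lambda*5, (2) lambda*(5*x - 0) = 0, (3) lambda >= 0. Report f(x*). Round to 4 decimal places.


Step 1: Try lambda = 0 (constraint inactive).
x_unc = -10/(2*9) = -0.5556
Check: 5*-0.5556 = -2.778 < 0 -- violated!
Step 2: Constraint must be active: 5*x = 0
x* = 0/5 = 0.0
lambda = (2*9*0.0 + 10)/5 = 2.0
Step 3: Compute optimal value.
f(x*) = 9*0.0^2 + 10*0.0 = 0.0


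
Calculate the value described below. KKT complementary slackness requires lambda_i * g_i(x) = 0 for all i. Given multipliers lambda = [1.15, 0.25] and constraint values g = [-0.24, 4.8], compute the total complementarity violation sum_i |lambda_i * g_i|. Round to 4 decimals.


KKT complementary slackness check:
lambda_1 * g_1 = 1.15 * -0.24 = -0.276
lambda_2 * g_2 = 0.25 * 4.8 = 1.2
Total violation = 0.276 + 1.2 = 1.476


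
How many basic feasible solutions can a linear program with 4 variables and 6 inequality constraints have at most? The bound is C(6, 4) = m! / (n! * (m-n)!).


Each vertex corresponds to some choice of n active constraints out of m, so the number of vertices is at most C(m, n) = m! / (n!(m-n)!).
m = 6, n = 4
Numerator: 6 * 5 * 4 * 3
Denominator: 4! = 24
C(6, 4) = 15


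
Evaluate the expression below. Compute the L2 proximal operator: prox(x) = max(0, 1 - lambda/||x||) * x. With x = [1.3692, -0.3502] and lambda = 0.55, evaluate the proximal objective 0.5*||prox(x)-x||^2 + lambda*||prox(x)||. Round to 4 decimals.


Step 1: Compute ||x||.
||x|| = 1.4133
Step 2: Compute scaling factor.
scale = max(0, 1 - 0.55/1.4133) = 0.6108
Step 3: prox(x) = [0.8364, -0.2139]
||prox(x)|| = 0.8633
Step 4: Proximal objective.
0.5*||prox-x||^2 = 0.1513
lambda*||prox|| = 0.4748
Total = 0.6261


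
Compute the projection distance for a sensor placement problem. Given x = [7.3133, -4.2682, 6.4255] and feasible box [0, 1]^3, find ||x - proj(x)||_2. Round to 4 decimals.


Project each component onto [0, 1].
clip(7.3133) = 1.0, clip(-4.2682) = 0.0, clip(6.4255) = 1.0
Projection = [1.0, 0.0, 1.0]
Squared diffs: [39.8578, 18.2175, 29.4361]
Distance = sqrt(87.5114) = 9.3547


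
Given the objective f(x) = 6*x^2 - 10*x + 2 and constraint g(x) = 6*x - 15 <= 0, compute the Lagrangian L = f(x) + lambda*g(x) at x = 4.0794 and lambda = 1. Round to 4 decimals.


Step 1: Evaluate f(x).
f(4.0794) = 6*4.0794^2 - 10*4.0794 + 2 = 61.055
Step 2: Evaluate g(x).
g(4.0794) = 6*4.0794 - 15 = 9.4764
Step 3: Compute Lagrangian.
L = 61.055 + 1*9.4764 = 70.5314


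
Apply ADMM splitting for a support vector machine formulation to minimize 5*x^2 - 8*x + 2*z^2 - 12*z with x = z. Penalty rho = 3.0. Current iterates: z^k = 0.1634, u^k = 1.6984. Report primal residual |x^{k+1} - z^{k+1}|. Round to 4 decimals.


ADMM iteration with rho = 3.0, z^k = 0.1634, u^k = 1.6984
Step 1: x-update.
Minimize 5*x^2 - 8*x + (3.0/2)*(x - 0.1634 + 1.6984)^2
FOC: (2*5 + 3.0)*x = 8 + 3.0*(0.1634 - 1.6984)
x^{k+1} = 0.2612
Step 2: z-update.
Minimize 2*z^2 - 12*z + (3.0/2)*(0.2612 - z + 1.6984)^2
FOC: (2*2 + 3.0)*z = 12 + 3.0*(0.2612 + 1.6984)
z^{k+1} = 2.5541
Step 3: u-update.
u^{k+1} = 1.6984 + 0.2612 - 2.5541 = -0.5945
Step 4: Primal residual = |0.2612 - 2.5541| = 2.2929


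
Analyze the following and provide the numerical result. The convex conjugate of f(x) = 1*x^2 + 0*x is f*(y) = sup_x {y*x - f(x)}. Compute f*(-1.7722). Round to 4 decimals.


f*(y) = sup_x {y*x - a*x^2 - b*x} = sup_x {(y-b)*x - a*x^2}
FOC: (y - b) - 2a*x = 0 => x* = (y - b)/(2a)
x* = (-1.7722 - 0)/(2*1) = -0.8861
f*(-1.7722) = (y-b)^2/(4a) = (-1.7722 - 0)^2/(4*1)
= 3.1407/4 = 0.7852


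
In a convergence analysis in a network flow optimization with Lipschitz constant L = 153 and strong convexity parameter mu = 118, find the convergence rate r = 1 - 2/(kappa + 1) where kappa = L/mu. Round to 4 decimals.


Step 1: Compute the condition number.
kappa = L/mu = 153/118 = 1.2966
Step 2: Compute the convergence rate.
r = 1 - 2/(kappa + 1) = 1 - 2*mu/(L + mu) = (L - mu)/(L + mu) = 35/271 = 0.1292


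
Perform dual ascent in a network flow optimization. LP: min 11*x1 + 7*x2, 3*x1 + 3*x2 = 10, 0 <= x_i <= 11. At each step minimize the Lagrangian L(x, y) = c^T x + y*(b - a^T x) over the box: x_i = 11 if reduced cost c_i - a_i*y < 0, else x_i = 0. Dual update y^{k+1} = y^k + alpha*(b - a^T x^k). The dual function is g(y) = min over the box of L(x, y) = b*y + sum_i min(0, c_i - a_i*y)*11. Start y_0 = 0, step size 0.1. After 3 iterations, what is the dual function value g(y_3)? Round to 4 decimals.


Dual ascent for LP: min 11*x1 + 7*x2, 3*x1 + 3*x2 = 10, 0 <= x_i <= 11
Step 1: y^k = 0.0, reduced costs: (11.0, 7.0)
  x^k = (0.0, 0.0), subgradient = b - a^T x = 10.0
  y^{k+1} = 0.0 + 0.1*10.0 = 1.0
Step 2: y^k = 1.0, reduced costs: (8.0, 4.0)
  x^k = (0.0, 0.0), subgradient = b - a^T x = 10.0
  y^{k+1} = 1.0 + 0.1*10.0 = 2.0
Step 3: y^k = 2.0, reduced costs: (5.0, 1.0)
  x^k = (0.0, 0.0), subgradient = b - a^T x = 10.0
  y^{k+1} = 2.0 + 0.1*10.0 = 3.0
Dual objective at y_3 = 3.0: reduced costs (2.0, -2.0), box minimizer x = (0.0, 11.0)
g(y_3) = b*y + (c1 - a1*y)*x1 + (c2 - a2*y)*x2 = 10*3.0 + 2.0*0.0 + (-2.0)*11.0 = 30.0 + 0.0 - 22.0 = 8.0


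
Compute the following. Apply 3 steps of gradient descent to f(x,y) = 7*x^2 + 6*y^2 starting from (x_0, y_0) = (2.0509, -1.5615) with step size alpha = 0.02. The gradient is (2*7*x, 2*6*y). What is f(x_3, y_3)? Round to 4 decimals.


Gradient descent on f(x,y) = 7*x^2 + 6*y^2.
Starting point: (2.0509, -1.5615), alpha = 0.02
Step 1: grad_x = 2*7*2.0509 = 28.7126, grad_y = 2*6*-1.5615 = -18.738
  x_1 = 2.0509 - 0.02*28.7126 = 1.4766
  y_1 = -1.5615 - 0.02*-18.738 = -1.1867
Step 2: grad_x = 2*7*1.4766 = 20.6731, grad_y = 2*6*-1.1867 = -14.2409
  x_2 = 1.4766 - 0.02*20.6731 = 1.0632
  y_2 = -1.1867 - 0.02*-14.2409 = -0.9019
Step 3: grad_x = 2*7*1.0632 = 14.8846, grad_y = 2*6*-0.9019 = -10.8231
  x_3 = 1.0632 - 0.02*14.8846 = 0.7655
  y_3 = -0.9019 - 0.02*-10.8231 = -0.6855
f(0.7655, -0.6855) = 7*0.7655^2 + 6*(-0.6855)^2 = 6.921


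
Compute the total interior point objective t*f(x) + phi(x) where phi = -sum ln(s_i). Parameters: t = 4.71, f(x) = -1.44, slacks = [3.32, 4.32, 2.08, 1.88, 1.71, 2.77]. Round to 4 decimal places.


Step 1: Compute log-barrier.
ln values: [1.2, 1.4633, 0.7324, 0.6313, 0.5365, 1.0188]
phi = -(1.2 + 1.4633 + 0.7324 + 0.6313 + 0.5365 + 1.0188) = -5.5822
Step 2: Compute augmented objective.
t*f(x) = 4.71*-1.44 = -6.7824
Total = -6.7824 - 5.5822 = -12.3646


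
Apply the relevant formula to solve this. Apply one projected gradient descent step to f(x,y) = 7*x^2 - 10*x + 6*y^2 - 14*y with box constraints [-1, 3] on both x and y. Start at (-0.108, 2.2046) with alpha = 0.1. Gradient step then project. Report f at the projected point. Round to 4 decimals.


Step 1: Compute gradient at (-0.108, 2.2046).
grad_x = 2*7*-0.108 - 10 = -11.512
grad_y = 2*6*2.2046 - 14 = 12.4552
Step 2: Gradient step.
x_raw = -0.108 - 0.1*-11.512 = 1.0432
y_raw = 2.2046 - 0.1*12.4552 = 0.9591
Step 3: Project onto [-1, 3].
x_proj = clip(1.0432) = 1.0432
y_proj = clip(0.9591) = 0.9591
Step 4: Evaluate f.
f(1.0432, 0.9591) = -10.7222


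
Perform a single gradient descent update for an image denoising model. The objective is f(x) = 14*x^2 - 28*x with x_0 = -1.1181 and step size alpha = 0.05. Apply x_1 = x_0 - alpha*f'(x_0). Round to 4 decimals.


We compute the gradient at x_0 and apply the update.
f'(x) = 28*x - 28
f'(-1.1181) = 28*-1.1181 - 28 = -59.3068
x_1 = -1.1181 - 0.05*-59.3068 = 1.8472


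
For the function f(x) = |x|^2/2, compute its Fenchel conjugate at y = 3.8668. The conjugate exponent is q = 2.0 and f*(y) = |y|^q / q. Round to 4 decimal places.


The conjugate exponent q satisfies 1/p + 1/q = 1.
p = 2, so q = 2/(2 - 1) = 2.0
|y|^q = 3.8668^2.0 = 14.9521
f*(3.8668) = 14.9521 / 2.0 = 7.4761


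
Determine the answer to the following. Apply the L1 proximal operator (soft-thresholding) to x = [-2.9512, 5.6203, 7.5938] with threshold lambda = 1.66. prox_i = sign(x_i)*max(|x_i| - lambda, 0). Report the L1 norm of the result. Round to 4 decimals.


Soft-thresholding with lambda = 1.66:
prox(-2.9512) = sign(-2.9512)*max(|-2.9512| - 1.66, 0) = -1.2912
prox(5.6203) = sign(5.6203)*max(|5.6203| - 1.66, 0) = 3.9603
prox(7.5938) = sign(7.5938)*max(|7.5938| - 1.66, 0) = 5.9338
prox(x) = [-1.2912, 3.9603, 5.9338]
||prox(x)||_1 = 1.2912 + 3.9603 + 5.9338 = 11.1853


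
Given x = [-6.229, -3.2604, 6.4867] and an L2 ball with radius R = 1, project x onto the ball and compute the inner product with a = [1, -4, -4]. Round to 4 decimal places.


Step 1: Compute ||x|| (intermediates to 6 decimals).
||x|| = sqrt((-6.229)^2 + (-3.2604)^2 + 6.4867^2) = 9.565978
Step 2: Project.
Since ||x|| > R, scale = R/||x|| = 1/9.565978 = 0.104537, proj(x) = scale * x
proj(x) = [-0.651161, -0.340832, 0.6781]
Step 3: Dot product.
a^T * proj(x) = 1*(-0.651161) - 4*(-0.340832) - 4*0.6781 = -2.0002


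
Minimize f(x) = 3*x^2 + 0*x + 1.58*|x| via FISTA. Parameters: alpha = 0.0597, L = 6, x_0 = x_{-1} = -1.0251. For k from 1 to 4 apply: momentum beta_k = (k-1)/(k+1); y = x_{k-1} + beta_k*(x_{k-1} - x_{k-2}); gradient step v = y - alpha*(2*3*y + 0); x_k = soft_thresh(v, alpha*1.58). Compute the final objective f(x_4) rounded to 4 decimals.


FISTA on f(x) = 3*x^2 + 0*x + 1.58*|x|
L = 6, alpha = 0.0597
Iteration 1: beta = 0.0, y = -1.0251 + 0.0*(-1.0251 + 1.0251) = -1.0251
  grad(y) = -6.1506, v = y - alpha*grad = -0.6579
  prox(v) = soft_thresh(-0.6579, 0.0943) = -0.5636
Iteration 2: beta = 0.3333, y = -0.5636 + 0.3333*(-0.5636 + 1.0251) = -0.4097
  grad(y) = -2.4585, v = y - alpha*grad = -0.263
  prox(v) = soft_thresh(-0.263, 0.0943) = -0.1686
Iteration 3: beta = 0.5, y = -0.1686 + 0.5*(-0.1686 + 0.5636) = 0.0288
  grad(y) = 0.1729, v = y - alpha*grad = 0.0185
  prox(v) = soft_thresh(0.0185, 0.0943) = 0.0
Iteration 4: beta = 0.6, y = 0.0 + 0.6*(0.0 + 0.1686) = 0.1012
  grad(y) = 0.6071, v = y - alpha*grad = 0.0649
  prox(v) = soft_thresh(0.0649, 0.0943) = 0.0
f(x_4) = 3*0.0^2 + 0*0.0 + 1.58*|0.0| = 0.0


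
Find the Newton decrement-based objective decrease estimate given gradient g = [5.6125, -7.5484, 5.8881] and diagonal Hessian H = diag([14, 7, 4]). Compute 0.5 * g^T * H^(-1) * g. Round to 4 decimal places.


Step 1: H is diagonal, so H^(-1) * g = [0.4009, -1.0783, 1.472].
Step 2: g^T H^(-1) g = sum_i g_i^2 / H_ii
  = (5.6125)^2/14 + (-7.5484)^2/7 + (5.8881)^2/4
  = 2.25 + 8.1398 + 8.6674 = 19.0572
Step 3: Objective decrease = 0.5 * g^T H^(-1) g = 9.5286


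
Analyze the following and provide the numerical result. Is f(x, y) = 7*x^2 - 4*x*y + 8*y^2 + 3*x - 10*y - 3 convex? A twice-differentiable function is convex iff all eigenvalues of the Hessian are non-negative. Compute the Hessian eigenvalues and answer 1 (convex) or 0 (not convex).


The Hessian of f(x,y) = 7*x^2 - 4*x*y + 8*y^2 + 3*x - 10*y - 3 is:
H = [[14, -4], [-4, 16]]
Trace = 14 + 16 = 30
Determinant = 14*16 - (-4)^2 = 208
Discriminant = (30)^2 - 4*208 = 68.0
Eigenvalues: lambda_1 = 10.8769, lambda_2 = 19.1231
The function is convex.

1


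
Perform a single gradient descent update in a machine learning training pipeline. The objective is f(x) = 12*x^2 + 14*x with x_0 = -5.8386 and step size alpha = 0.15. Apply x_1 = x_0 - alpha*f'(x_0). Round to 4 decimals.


We compute the gradient at x_0 and apply the update.
f'(x) = 24*x + 14
f'(-5.8386) = 24*-5.8386 + 14 = -126.1264
x_1 = -5.8386 - 0.15*-126.1264 = 13.0804


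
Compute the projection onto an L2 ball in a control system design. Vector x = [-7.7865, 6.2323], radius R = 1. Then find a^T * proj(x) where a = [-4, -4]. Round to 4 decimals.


Step 1: Compute ||x|| (intermediates to 6 decimals).
||x|| = sqrt((-7.7865)^2 + 6.2323^2) = 9.973522
Step 2: Project.
Since ||x|| > R, scale = R/||x|| = 1/9.973522 = 0.100265, proj(x) = scale * x
proj(x) = [-0.780713, 0.624882]
Step 3: Dot product.
a^T * proj(x) = -4*(-0.780713) - 4*0.624882 = 0.6233


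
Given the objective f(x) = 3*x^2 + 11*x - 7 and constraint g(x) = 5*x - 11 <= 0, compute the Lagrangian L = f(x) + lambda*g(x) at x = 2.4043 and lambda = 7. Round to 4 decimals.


Step 1: Evaluate f(x).
f(2.4043) = 3*2.4043^2 + 11*2.4043 - 7 = 36.7893
Step 2: Evaluate g(x).
g(2.4043) = 5*2.4043 - 11 = 1.0215
Step 3: Compute Lagrangian.
L = 36.7893 + 7*1.0215 = 43.9398


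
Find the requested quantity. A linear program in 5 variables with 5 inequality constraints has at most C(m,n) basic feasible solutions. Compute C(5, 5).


Each vertex corresponds to some choice of n active constraints out of m, so the number of vertices is at most C(m, n) = m! / (n!(m-n)!).
m = 5, n = 5
Numerator: 5 * 4 * 3 * 2 * 1
Denominator: 5! = 120
C(5, 5) = 1


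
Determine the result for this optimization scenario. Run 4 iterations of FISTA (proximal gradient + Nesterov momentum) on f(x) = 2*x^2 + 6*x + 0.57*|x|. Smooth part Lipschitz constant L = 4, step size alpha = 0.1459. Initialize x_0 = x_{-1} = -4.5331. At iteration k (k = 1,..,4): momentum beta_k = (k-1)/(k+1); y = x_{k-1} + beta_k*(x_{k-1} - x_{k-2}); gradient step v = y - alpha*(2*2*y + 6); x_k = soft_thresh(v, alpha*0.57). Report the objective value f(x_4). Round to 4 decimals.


FISTA on f(x) = 2*x^2 + 6*x + 0.57*|x|
L = 4, alpha = 0.1459
Iteration 1: beta = 0.0, y = -4.5331 + 0.0*(-4.5331 + 4.5331) = -4.5331
  grad(y) = -12.1324, v = y - alpha*grad = -2.763
  prox(v) = soft_thresh(-2.763, 0.0832) = -2.6798
Iteration 2: beta = 0.3333, y = -2.6798 + 0.3333*(-2.6798 + 4.5331) = -2.0621
  grad(y) = -2.2482, v = y - alpha*grad = -1.734
  prox(v) = soft_thresh(-1.734, 0.0832) = -1.6509
Iteration 3: beta = 0.5, y = -1.6509 + 0.5*(-1.6509 + 2.6798) = -1.1364
  grad(y) = 1.4544, v = y - alpha*grad = -1.3486
  prox(v) = soft_thresh(-1.3486, 0.0832) = -1.2654
Iteration 4: beta = 0.6, y = -1.2654 + 0.6*(-1.2654 + 1.6509) = -1.0342
  grad(y) = 1.8633, v = y - alpha*grad = -1.306
  prox(v) = soft_thresh(-1.306, 0.0832) = -1.2229
f(x_4) = 2*(-1.2229)^2 + 6*(-1.2229) + 0.57*|-1.2229| = -3.6494


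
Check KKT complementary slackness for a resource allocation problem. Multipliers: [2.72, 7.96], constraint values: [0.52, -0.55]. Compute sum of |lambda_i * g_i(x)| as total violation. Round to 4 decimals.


KKT complementary slackness check:
lambda_1 * g_1 = 2.72 * 0.52 = 1.4144
lambda_2 * g_2 = 7.96 * -0.55 = -4.378
Total violation = 1.4144 + 4.378 = 5.7924


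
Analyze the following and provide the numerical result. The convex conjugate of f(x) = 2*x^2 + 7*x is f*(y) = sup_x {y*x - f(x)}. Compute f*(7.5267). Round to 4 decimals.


f*(y) = sup_x {y*x - a*x^2 - b*x} = sup_x {(y-b)*x - a*x^2}
FOC: (y - b) - 2a*x = 0 => x* = (y - b)/(2a)
x* = (7.5267 - 7)/(2*2) = 0.1317
f*(7.5267) = (y-b)^2/(4a) = (7.5267 - 7)^2/(4*2)
= 0.2774/8 = 0.0347


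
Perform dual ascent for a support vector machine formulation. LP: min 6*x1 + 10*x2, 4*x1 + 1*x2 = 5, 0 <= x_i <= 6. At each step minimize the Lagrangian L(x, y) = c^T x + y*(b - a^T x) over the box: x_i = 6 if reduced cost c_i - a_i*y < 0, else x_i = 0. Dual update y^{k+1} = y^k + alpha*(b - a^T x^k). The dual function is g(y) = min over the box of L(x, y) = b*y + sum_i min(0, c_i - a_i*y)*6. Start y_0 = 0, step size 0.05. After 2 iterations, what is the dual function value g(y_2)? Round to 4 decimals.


Dual ascent for LP: min 6*x1 + 10*x2, 4*x1 + 1*x2 = 5, 0 <= x_i <= 6
Step 1: y^k = 0.0, reduced costs: (6.0, 10.0)
  x^k = (0.0, 0.0), subgradient = b - a^T x = 5.0
  y^{k+1} = 0.0 + 0.05*5.0 = 0.25
Step 2: y^k = 0.25, reduced costs: (5.0, 9.75)
  x^k = (0.0, 0.0), subgradient = b - a^T x = 5.0
  y^{k+1} = 0.25 + 0.05*5.0 = 0.5
Dual objective at y_2 = 0.5: reduced costs (4.0, 9.5), box minimizer x = (0.0, 0.0)
g(y_2) = b*y + (c1 - a1*y)*x1 + (c2 - a2*y)*x2 = 5*0.5 + 4.0*0.0 + 9.5*0.0 = 2.5 + 0.0 + 0.0 = 2.5


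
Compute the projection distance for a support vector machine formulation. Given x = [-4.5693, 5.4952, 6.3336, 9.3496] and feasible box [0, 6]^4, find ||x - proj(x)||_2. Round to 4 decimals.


Project each component onto [0, 6].
clip(-4.5693) = 0.0, clip(5.4952) = 5.4952, clip(6.3336) = 6.0, clip(9.3496) = 6.0
Projection = [0.0, 5.4952, 6.0, 6.0]
Squared diffs: [20.8785, 0.0, 0.1113, 11.2198]
Distance = sqrt(32.2096) = 5.6754


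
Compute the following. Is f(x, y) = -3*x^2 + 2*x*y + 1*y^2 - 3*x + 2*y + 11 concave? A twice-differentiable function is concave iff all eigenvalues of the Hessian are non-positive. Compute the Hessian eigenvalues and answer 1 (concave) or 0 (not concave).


The Hessian of f(x,y) = -3*x^2 + 2*x*y + 1*y^2 - 3*x + 2*y + 11 is:
H = [[-6, 2], [2, 2]]
Trace = -6 + 2 = -4
Determinant = -6*2 - (2)^2 = -16
Discriminant = (-4)^2 - 4*-16 = 80.0
Eigenvalues: lambda_1 = -6.4721, lambda_2 = 2.4721
The function is not concave.

0


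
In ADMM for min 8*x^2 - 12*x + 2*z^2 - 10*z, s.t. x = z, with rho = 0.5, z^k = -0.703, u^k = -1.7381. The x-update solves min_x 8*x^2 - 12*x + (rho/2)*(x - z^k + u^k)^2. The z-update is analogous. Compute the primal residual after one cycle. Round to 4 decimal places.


ADMM iteration with rho = 0.5, z^k = -0.703, u^k = -1.7381
Step 1: x-update.
Minimize 8*x^2 - 12*x + (0.5/2)*(x + 0.703 - 1.7381)^2
FOC: (2*8 + 0.5)*x = 12 + 0.5*(-0.703 + 1.7381)
x^{k+1} = 0.7586
Step 2: z-update.
Minimize 2*z^2 - 10*z + (0.5/2)*(0.7586 - z - 1.7381)^2
FOC: (2*2 + 0.5)*z = 10 + 0.5*(0.7586 - 1.7381)
z^{k+1} = 2.1134
Step 3: u-update.
u^{k+1} = -1.7381 + 0.7586 - 2.1134 = -3.0929
Step 4: Primal residual = |0.7586 - 2.1134| = 1.3548


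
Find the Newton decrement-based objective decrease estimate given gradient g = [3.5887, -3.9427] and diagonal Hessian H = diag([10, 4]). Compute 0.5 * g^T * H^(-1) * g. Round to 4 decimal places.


Step 1: H is diagonal, so H^(-1) * g = [0.3589, -0.9857].
Step 2: g^T H^(-1) g = sum_i g_i^2 / H_ii
  = (3.5887)^2/10 + (-3.9427)^2/4
  = 1.2879 + 3.8862 = 5.1741
Step 3: Objective decrease = 0.5 * g^T H^(-1) g = 2.587


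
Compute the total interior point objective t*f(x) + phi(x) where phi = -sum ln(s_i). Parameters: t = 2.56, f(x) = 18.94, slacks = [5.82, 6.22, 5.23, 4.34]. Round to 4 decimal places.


Step 1: Compute log-barrier.
ln values: [1.7613, 1.8278, 1.6544, 1.4679]
phi = -(1.7613 + 1.8278 + 1.6544 + 1.4679) = -6.7114
Step 2: Compute augmented objective.
t*f(x) = 2.56*18.94 = 48.4864
Total = 48.4864 - 6.7114 = 41.775


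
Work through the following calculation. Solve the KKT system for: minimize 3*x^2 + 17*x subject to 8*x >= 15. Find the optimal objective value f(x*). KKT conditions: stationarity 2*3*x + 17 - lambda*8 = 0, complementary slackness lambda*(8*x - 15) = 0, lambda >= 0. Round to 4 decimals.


Step 1: Try lambda = 0 (constraint inactive).
x_unc = -17/(2*3) = -2.8333
Check: 8*-2.8333 = -22.6664 < 15 -- violated!
Step 2: Constraint must be active: 8*x = 15
x* = 15/8 = 1.875
lambda = (2*3*1.875 + 17)/8 = 3.5313
Step 3: Compute optimal value.
f(x*) = 3*1.875^2 + 17*1.875 = 42.4219


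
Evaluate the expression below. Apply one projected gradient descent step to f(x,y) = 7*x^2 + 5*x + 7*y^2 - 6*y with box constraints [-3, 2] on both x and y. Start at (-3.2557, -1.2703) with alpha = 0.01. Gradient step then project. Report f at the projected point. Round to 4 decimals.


Step 1: Compute gradient at (-3.2557, -1.2703).
grad_x = 2*7*-3.2557 + 5 = -40.5798
grad_y = 2*7*-1.2703 - 6 = -23.7842
Step 2: Gradient step.
x_raw = -3.2557 - 0.01*-40.5798 = -2.8499
y_raw = -1.2703 - 0.01*-23.7842 = -1.0325
Step 3: Project onto [-3, 2].
x_proj = clip(-2.8499) = -2.8499
y_proj = clip(-1.0325) = -1.0325
Step 4: Evaluate f.
f(-2.8499, -1.0325) = 56.2606


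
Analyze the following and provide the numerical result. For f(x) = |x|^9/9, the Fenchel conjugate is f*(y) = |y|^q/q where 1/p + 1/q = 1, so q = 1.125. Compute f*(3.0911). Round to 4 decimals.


The conjugate exponent q satisfies 1/p + 1/q = 1.
p = 9, so q = 9/(9 - 1) = 1.125
|y|^q = 3.0911^1.125 = 3.5594
f*(3.0911) = 3.5594 / 1.125 = 3.1639


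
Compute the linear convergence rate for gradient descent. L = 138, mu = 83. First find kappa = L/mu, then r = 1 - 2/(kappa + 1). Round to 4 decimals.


Step 1: Compute the condition number.
kappa = L/mu = 138/83 = 1.6627
Step 2: Compute the convergence rate.
r = 1 - 2/(kappa + 1) = 1 - 2*mu/(L + mu) = (L - mu)/(L + mu) = 55/221 = 0.2489


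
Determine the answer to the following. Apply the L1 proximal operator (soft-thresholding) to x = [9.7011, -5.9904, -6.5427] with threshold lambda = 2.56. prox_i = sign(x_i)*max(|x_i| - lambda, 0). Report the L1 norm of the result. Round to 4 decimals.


Soft-thresholding with lambda = 2.56:
prox(9.7011) = sign(9.7011)*max(|9.7011| - 2.56, 0) = 7.1411
prox(-5.9904) = sign(-5.9904)*max(|-5.9904| - 2.56, 0) = -3.4304
prox(-6.5427) = sign(-6.5427)*max(|-6.5427| - 2.56, 0) = -3.9827
prox(x) = [7.1411, -3.4304, -3.9827]
||prox(x)||_1 = 7.1411 + 3.4304 + 3.9827 = 14.5542


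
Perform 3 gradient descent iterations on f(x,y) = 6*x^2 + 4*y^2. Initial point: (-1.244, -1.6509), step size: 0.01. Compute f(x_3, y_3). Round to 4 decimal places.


Gradient descent on f(x,y) = 6*x^2 + 4*y^2.
Starting point: (-1.244, -1.6509), alpha = 0.01
Step 1: grad_x = 2*6*-1.244 = -14.928, grad_y = 2*4*-1.6509 = -13.2072
  x_1 = -1.244 - 0.01*-14.928 = -1.0947
  y_1 = -1.6509 - 0.01*-13.2072 = -1.5188
Step 2: grad_x = 2*6*-1.0947 = -13.1366, grad_y = 2*4*-1.5188 = -12.1506
  x_2 = -1.0947 - 0.01*-13.1366 = -0.9634
  y_2 = -1.5188 - 0.01*-12.1506 = -1.3973
Step 3: grad_x = 2*6*-0.9634 = -11.5602, grad_y = 2*4*-1.3973 = -11.1786
  x_3 = -0.9634 - 0.01*-11.5602 = -0.8478
  y_3 = -1.3973 - 0.01*-11.1786 = -1.2855
f(-0.8478, -1.2855) = 6*(-0.8478)^2 + 4*(-1.2855)^2 = 10.9225


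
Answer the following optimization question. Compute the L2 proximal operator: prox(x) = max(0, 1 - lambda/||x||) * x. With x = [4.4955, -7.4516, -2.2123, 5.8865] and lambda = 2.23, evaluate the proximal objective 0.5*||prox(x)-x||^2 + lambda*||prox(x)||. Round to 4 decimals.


Step 1: Compute ||x||.
||x|| = 10.7369
Step 2: Compute scaling factor.
scale = max(0, 1 - 2.23/10.7369) = 0.7923
Step 3: prox(x) = [3.5618, -5.9039, -1.7528, 4.6639]
||prox(x)|| = 8.5069
Step 4: Proximal objective.
0.5*||prox-x||^2 = 2.4865
lambda*||prox|| = 18.9704
Total = 21.4568


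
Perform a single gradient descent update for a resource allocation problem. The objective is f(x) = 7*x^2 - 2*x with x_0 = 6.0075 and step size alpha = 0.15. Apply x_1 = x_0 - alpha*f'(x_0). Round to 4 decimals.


We compute the gradient at x_0 and apply the update.
f'(x) = 14*x - 2
f'(6.0075) = 14*6.0075 - 2 = 82.105
x_1 = 6.0075 - 0.15*82.105 = -6.3083


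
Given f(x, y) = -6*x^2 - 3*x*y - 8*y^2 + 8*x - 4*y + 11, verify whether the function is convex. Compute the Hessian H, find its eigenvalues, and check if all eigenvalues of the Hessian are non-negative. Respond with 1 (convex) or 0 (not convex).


The Hessian of f(x,y) = -6*x^2 - 3*x*y - 8*y^2 + 8*x - 4*y + 11 is:
H = [[-12, -3], [-3, -16]]
Trace = -12 - 16 = -28
Determinant = -12*-16 - (-3)^2 = 183
Discriminant = (-28)^2 - 4*183 = 52.0
Eigenvalues: lambda_1 = -17.6056, lambda_2 = -10.3944
The function is not convex.

0


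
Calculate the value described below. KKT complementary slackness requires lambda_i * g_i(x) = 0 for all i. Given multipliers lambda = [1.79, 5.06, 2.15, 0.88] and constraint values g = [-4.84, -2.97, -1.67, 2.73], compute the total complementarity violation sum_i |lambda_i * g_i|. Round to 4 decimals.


KKT complementary slackness check:
lambda_1 * g_1 = 1.79 * -4.84 = -8.6636
lambda_2 * g_2 = 5.06 * -2.97 = -15.0282
lambda_3 * g_3 = 2.15 * -1.67 = -3.5905
lambda_4 * g_4 = 0.88 * 2.73 = 2.4024
Total violation = 8.6636 + 15.0282 + 3.5905 + 2.4024 = 29.6847


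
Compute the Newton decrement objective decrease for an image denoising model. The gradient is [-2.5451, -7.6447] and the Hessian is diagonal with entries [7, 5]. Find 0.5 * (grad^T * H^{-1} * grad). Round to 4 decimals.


Step 1: H is diagonal, so H^(-1) * g = [-0.3636, -1.5289].
Step 2: g^T H^(-1) g = sum_i g_i^2 / H_ii
  = (-2.5451)^2/7 + (-7.6447)^2/5
  = 0.9254 + 11.6883 = 12.6136
Step 3: Objective decrease = 0.5 * g^T H^(-1) g = 6.3068


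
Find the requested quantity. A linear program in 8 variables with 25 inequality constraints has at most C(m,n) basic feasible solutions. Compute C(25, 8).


Each vertex corresponds to some choice of n active constraints out of m, so the number of vertices is at most C(m, n) = m! / (n!(m-n)!).
m = 25, n = 8
Numerator: 25 * 24 * 23 * 22 * 21 * 20 * 19 * 18
Denominator: 8! = 40320
C(25, 8) = 1081575


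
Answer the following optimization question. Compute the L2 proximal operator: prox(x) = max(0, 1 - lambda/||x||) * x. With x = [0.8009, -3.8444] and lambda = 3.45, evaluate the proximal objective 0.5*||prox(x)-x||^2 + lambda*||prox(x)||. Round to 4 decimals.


Step 1: Compute ||x||.
||x|| = 3.9269
Step 2: Compute scaling factor.
scale = max(0, 1 - 3.45/3.9269) = 0.1215
Step 3: prox(x) = [0.0973, -0.4669]
||prox(x)|| = 0.4769
Step 4: Proximal objective.
0.5*||prox-x||^2 = 5.9513
lambda*||prox|| = 1.6453
Total = 7.5967


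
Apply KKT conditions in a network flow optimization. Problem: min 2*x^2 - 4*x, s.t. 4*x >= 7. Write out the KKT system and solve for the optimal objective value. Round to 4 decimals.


Step 1: Try lambda = 0 (constraint inactive).
x_unc = 4/(2*2) = 1.0
Check: 4*1.0 = 4.0 < 7 -- violated!
Step 2: Constraint must be active: 4*x = 7
x* = 7/4 = 1.75
lambda = (2*2*1.75 - 4)/4 = 0.75
Step 3: Compute optimal value.
f(x*) = 2*1.75^2 - 4*1.75 = -0.875


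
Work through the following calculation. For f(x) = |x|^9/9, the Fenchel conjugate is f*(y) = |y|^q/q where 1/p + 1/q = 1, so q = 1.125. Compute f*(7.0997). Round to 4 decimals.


The conjugate exponent q satisfies 1/p + 1/q = 1.
p = 9, so q = 9/(9 - 1) = 1.125
|y|^q = 7.0997^1.125 = 9.0708
f*(7.0997) = 9.0708 / 1.125 = 8.0629


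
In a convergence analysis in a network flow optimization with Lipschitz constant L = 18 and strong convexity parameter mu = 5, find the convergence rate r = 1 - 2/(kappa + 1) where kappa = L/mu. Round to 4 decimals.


Step 1: Compute the condition number.
kappa = L/mu = 18/5 = 3.6
Step 2: Compute the convergence rate.
r = 1 - 2/(kappa + 1) = 1 - 2*mu/(L + mu) = (L - mu)/(L + mu) = 13/23 = 0.5652


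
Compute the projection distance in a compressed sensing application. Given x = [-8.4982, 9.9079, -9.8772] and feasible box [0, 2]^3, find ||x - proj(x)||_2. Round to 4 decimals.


Project each component onto [0, 2].
clip(-8.4982) = 0.0, clip(9.9079) = 2.0, clip(-9.8772) = 0.0
Projection = [0.0, 2.0, 0.0]
Squared diffs: [72.2194, 62.5349, 97.5591]
Distance = sqrt(232.3134) = 15.2418


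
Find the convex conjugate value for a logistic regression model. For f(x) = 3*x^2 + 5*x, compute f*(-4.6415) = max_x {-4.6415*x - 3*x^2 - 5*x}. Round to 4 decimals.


f*(y) = sup_x {y*x - a*x^2 - b*x} = sup_x {(y-b)*x - a*x^2}
FOC: (y - b) - 2a*x = 0 => x* = (y - b)/(2a)
x* = (-4.6415 - 5)/(2*3) = -1.6069
f*(-4.6415) = (y-b)^2/(4a) = (-4.6415 - 5)^2/(4*3)
= 92.9585/12 = 7.7465


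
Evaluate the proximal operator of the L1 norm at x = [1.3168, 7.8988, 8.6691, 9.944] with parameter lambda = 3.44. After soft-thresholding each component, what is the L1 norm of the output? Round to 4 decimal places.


Soft-thresholding with lambda = 3.44:
prox(1.3168) = sign(1.3168)*max(|1.3168| - 3.44, 0) = 0.0
prox(7.8988) = sign(7.8988)*max(|7.8988| - 3.44, 0) = 4.4588
prox(8.6691) = sign(8.6691)*max(|8.6691| - 3.44, 0) = 5.2291
prox(9.944) = sign(9.944)*max(|9.944| - 3.44, 0) = 6.504
prox(x) = [0.0, 4.4588, 5.2291, 6.504]
||prox(x)||_1 = 0.0 + 4.4588 + 5.2291 + 6.504 = 16.1919


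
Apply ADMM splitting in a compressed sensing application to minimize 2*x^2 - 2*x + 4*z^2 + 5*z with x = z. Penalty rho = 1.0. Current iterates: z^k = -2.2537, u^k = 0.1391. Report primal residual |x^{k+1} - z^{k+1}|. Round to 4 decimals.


ADMM iteration with rho = 1.0, z^k = -2.2537, u^k = 0.1391
Step 1: x-update.
Minimize 2*x^2 - 2*x + (1.0/2)*(x + 2.2537 + 0.1391)^2
FOC: (2*2 + 1.0)*x = 2 + 1.0*(-2.2537 - 0.1391)
x^{k+1} = -0.0786
Step 2: z-update.
Minimize 4*z^2 + 5*z + (1.0/2)*(-0.0786 - z + 0.1391)^2
FOC: (2*4 + 1.0)*z = -5 + 1.0*(-0.0786 + 0.1391)
z^{k+1} = -0.5488
Step 3: u-update.
u^{k+1} = 0.1391 - 0.0786 + 0.5488 = 0.6094
Step 4: Primal residual = |-0.0786 + 0.5488| = 0.4703


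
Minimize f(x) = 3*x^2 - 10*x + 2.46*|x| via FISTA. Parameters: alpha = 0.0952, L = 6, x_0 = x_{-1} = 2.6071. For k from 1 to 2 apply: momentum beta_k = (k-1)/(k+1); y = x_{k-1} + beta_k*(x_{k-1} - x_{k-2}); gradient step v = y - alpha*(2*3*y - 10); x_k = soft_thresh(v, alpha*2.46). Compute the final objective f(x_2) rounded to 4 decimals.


FISTA on f(x) = 3*x^2 - 10*x + 2.46*|x|
L = 6, alpha = 0.0952
Iteration 1: beta = 0.0, y = 2.6071 + 0.0*(2.6071 - 2.6071) = 2.6071
  grad(y) = 5.6426, v = y - alpha*grad = 2.0699
  prox(v) = soft_thresh(2.0699, 0.2342) = 1.8357
Iteration 2: beta = 0.3333, y = 1.8357 + 0.3333*(1.8357 - 2.6071) = 1.5786
  grad(y) = -0.5283, v = y - alpha*grad = 1.6289
  prox(v) = soft_thresh(1.6289, 0.2342) = 1.3947
f(x_2) = 3*1.3947^2 - 10*1.3947 + 2.46*|1.3947| = -4.6805


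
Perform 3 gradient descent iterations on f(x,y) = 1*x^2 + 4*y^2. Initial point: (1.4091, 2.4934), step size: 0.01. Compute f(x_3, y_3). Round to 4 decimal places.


Gradient descent on f(x,y) = 1*x^2 + 4*y^2.
Starting point: (1.4091, 2.4934), alpha = 0.01
Step 1: grad_x = 2*1*1.4091 = 2.8182, grad_y = 2*4*2.4934 = 19.9472
  x_1 = 1.4091 - 0.01*2.8182 = 1.3809
  y_1 = 2.4934 - 0.01*19.9472 = 2.2939
Step 2: grad_x = 2*1*1.3809 = 2.7618, grad_y = 2*4*2.2939 = 18.3514
  x_2 = 1.3809 - 0.01*2.7618 = 1.3533
  y_2 = 2.2939 - 0.01*18.3514 = 2.1104
Step 3: grad_x = 2*1*1.3533 = 2.7066, grad_y = 2*4*2.1104 = 16.8833
  x_3 = 1.3533 - 0.01*2.7066 = 1.3262
  y_3 = 2.1104 - 0.01*16.8833 = 1.9416
f(1.3262, 1.9416) = 1*1.3262^2 + 4*1.9416^2 = 16.8378


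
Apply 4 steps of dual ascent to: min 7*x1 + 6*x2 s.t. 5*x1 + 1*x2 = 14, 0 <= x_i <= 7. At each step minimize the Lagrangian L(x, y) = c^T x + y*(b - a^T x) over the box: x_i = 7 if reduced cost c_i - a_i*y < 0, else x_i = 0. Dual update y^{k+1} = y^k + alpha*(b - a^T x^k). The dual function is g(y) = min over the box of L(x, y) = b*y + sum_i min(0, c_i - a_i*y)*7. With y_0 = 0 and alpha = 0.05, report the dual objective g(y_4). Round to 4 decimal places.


Dual ascent for LP: min 7*x1 + 6*x2, 5*x1 + 1*x2 = 14, 0 <= x_i <= 7
Step 1: y^k = 0.0, reduced costs: (7.0, 6.0)
  x^k = (0.0, 0.0), subgradient = b - a^T x = 14.0
  y^{k+1} = 0.0 + 0.05*14.0 = 0.7
Step 2: y^k = 0.7, reduced costs: (3.5, 5.3)
  x^k = (0.0, 0.0), subgradient = b - a^T x = 14.0
  y^{k+1} = 0.7 + 0.05*14.0 = 1.4
Step 3: y^k = 1.4, reduced costs: (0.0, 4.6)
  x^k = (0.0, 0.0), subgradient = b - a^T x = 14.0
  y^{k+1} = 1.4 + 0.05*14.0 = 2.1
Step 4: y^k = 2.1, reduced costs: (-3.5, 3.9)
  x^k = (7.0, 0.0), subgradient = b - a^T x = -21.0
  y^{k+1} = 2.1 + 0.05*-21.0 = 1.05
Dual objective at y_4 = 1.05: reduced costs (1.75, 4.95), box minimizer x = (0.0, 0.0)
g(y_4) = b*y + (c1 - a1*y)*x1 + (c2 - a2*y)*x2 = 14*1.05 + 1.75*0.0 + 4.95*0.0 = 14.7 + 0.0 + 0.0 = 14.7


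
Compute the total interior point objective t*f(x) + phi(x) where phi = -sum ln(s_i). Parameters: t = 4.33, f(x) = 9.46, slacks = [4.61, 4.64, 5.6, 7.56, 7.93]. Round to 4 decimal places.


Step 1: Compute log-barrier.
ln values: [1.5282, 1.5347, 1.7228, 2.0229, 2.0707]
phi = -(1.5282 + 1.5347 + 1.7228 + 2.0229 + 2.0707) = -8.8792
Step 2: Compute augmented objective.
t*f(x) = 4.33*9.46 = 40.9618
Total = 40.9618 - 8.8792 = 32.0826


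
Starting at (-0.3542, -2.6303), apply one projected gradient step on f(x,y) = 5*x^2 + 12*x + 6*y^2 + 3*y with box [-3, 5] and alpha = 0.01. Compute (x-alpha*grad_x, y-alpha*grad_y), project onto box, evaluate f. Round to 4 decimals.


Step 1: Compute gradient at (-0.3542, -2.6303).
grad_x = 2*5*-0.3542 + 12 = 8.458
grad_y = 2*6*-2.6303 + 3 = -28.5636
Step 2: Gradient step.
x_raw = -0.3542 - 0.01*8.458 = -0.4388
y_raw = -2.6303 - 0.01*-28.5636 = -2.3447
Step 3: Project onto [-3, 5].
x_proj = clip(-0.4388) = -0.4388
y_proj = clip(-2.3447) = -2.3447
Step 4: Evaluate f.
f(-0.4388, -2.3447) = 21.648
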